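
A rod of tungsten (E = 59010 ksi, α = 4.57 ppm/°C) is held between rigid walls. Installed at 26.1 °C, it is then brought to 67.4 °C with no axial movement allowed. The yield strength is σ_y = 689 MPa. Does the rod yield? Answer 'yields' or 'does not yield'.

E = 59010 ksi = 406.9 GPa.
ΔT = 41.30 K. Constrained thermal stress σ = E·α·ΔT = 406.9×10³ MPa × 4.57×10⁻⁶ × 41.30 = 76.8 MPa (compressive).
Compare to σ_y = 689 MPa: σ < σ_y, so it does not yield.

does not yield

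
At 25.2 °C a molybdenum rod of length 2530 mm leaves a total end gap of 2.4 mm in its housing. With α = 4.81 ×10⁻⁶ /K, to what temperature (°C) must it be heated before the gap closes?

α·L₀·ΔT = 2.4 mm ⇒ ΔT = 2.4 / (4.81×10⁻⁶ × 2530.0) = 197.2 K.
T = 25.2 + 197.2 = 222.4 °C.

222 °C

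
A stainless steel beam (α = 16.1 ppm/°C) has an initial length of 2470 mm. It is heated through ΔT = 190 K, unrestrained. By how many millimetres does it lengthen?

7.56 mm

ΔL = α·L₀·ΔT = 16.1×10⁻⁶ × 2470 mm × 190.0 K = 7.56 mm.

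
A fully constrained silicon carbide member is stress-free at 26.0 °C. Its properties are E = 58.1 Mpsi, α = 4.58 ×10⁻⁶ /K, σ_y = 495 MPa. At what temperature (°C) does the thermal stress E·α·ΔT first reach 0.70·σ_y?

215 °C

E = 58.1 Mpsi = 400.6 GPa.
E·α·ΔT = 346.5 MPa ⇒ ΔT = 346.5 / (400.6×10³ × 4.58×10⁻⁶) = 188.9 K.
T = 26.0 + 188.9 = 214.9 °C.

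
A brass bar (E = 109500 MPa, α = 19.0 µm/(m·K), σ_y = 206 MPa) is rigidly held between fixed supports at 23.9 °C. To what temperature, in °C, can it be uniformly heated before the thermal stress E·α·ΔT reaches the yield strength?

E = 109500 MPa = 109.5 GPa.
E·α·ΔT = 206.0 MPa ⇒ ΔT = 206.0 / (109.5×10³ × 19.0×10⁻⁶) = 99.01 K.
T = 23.9 + 99.01 = 122.9 °C.

123 °C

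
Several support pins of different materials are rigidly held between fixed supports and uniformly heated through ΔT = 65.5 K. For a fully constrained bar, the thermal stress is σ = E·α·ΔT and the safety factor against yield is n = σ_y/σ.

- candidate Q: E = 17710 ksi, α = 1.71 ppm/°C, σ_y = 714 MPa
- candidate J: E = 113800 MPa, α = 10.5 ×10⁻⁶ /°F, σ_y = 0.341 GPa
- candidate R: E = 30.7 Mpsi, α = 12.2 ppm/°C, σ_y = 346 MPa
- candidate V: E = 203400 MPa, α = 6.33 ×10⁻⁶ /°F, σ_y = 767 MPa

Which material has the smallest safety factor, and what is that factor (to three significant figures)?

Per material, after unit conversion:
  candidate Q: E = 122.1, α = 1.71, σ_y = 714.0 → σ = 13.7 MPa, n = 52.2
  candidate J: E = 113.8, α = 18.9, σ_y = 341.0 → σ = 141 MPa, n = 2.42
  candidate R: E = 211.7, α = 12.2, σ_y = 346.0 → σ = 169 MPa, n = 2.05
  candidate V: E = 203.4, α = 11.4, σ_y = 767.0 → σ = 152 MPa, n = 5.05
Candidate R has the lowest safety factor, n = 2.05.

candidate R, n = 2.05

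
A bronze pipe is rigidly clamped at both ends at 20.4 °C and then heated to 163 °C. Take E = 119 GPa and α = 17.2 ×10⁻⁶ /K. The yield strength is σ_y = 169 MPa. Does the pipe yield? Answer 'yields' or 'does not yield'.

yields

ΔT = 142.6 K. Constrained thermal stress σ = E·α·ΔT = 119.0×10³ MPa × 17.2×10⁻⁶ × 142.6 = 292 MPa (compressive).
Compare to σ_y = 169 MPa: σ ≥ σ_y, so it yields.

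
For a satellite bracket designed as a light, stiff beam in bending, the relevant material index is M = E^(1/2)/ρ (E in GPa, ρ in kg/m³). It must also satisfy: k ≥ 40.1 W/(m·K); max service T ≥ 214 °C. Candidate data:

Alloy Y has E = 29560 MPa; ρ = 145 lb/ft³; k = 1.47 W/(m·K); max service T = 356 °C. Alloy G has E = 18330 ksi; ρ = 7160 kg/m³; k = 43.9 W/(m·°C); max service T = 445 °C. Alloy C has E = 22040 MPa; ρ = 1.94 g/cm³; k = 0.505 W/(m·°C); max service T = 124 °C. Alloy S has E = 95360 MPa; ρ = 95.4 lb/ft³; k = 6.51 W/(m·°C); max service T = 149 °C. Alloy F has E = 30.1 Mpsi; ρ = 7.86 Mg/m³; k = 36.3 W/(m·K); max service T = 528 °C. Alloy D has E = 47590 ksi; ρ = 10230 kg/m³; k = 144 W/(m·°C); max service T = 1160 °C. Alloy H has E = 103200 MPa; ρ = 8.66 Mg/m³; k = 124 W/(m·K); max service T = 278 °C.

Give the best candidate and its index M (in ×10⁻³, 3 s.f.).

Screen on constraints: k ≥ 40.1 W/(m·K); max service T ≥ 214 °C. Survivors: alloy G, alloy D, alloy H.
After converting to SI:
  alloy G: E = 126.4 GPa, ρ = 7160 kg/m³
  alloy D: E = 328.1 GPa, ρ = 10230 kg/m³
  alloy H: E = 103.2 GPa, ρ = 8660 kg/m³
  alloy D: M = 1.77×10⁻³
  alloy G: M = 1.57×10⁻³
  alloy H: M = 1.17×10⁻³
The maximum is for alloy D.

alloy D, M = 1.77×10⁻³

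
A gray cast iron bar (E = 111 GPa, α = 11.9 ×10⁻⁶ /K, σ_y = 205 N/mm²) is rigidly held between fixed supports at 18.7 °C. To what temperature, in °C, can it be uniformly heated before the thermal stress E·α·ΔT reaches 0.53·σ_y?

101 °C

σ_y = 205 N/mm² = 205.0 MPa.
E·α·ΔT = 108.7 MPa ⇒ ΔT = 108.7 / (111.0×10³ × 11.9×10⁻⁶) = 82.25 K.
T = 18.7 + 82.25 = 101.0 °C.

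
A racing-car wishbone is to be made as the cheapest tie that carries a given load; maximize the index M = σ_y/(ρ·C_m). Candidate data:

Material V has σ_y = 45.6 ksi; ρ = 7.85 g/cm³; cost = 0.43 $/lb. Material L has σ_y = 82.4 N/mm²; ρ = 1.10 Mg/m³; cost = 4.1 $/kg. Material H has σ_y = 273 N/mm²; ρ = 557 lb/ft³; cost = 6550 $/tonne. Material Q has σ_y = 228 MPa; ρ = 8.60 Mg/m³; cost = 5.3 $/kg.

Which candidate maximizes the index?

Convert each candidate to consistent units, then evaluate M:
  material V: σ_y = 314.4 MPa, ρ = 7850 kg/m³, cost = 0.9480 $/kg
  material L: σ_y = 82.40 MPa, ρ = 1100 kg/m³, cost = 4.100 $/kg
  material H: σ_y = 273.0 MPa, ρ = 8922 kg/m³, cost = 6.550 $/kg
  material Q: σ_y = 228.0 MPa, ρ = 8600 kg/m³, cost = 5.300 $/kg
  material V: M = 42.2 kN·m per $
  material L: M = 18.3 kN·m per $
  material Q: M = 5.00 kN·m per $
  material H: M = 4.67 kN·m per $
Material V has the largest M.

material V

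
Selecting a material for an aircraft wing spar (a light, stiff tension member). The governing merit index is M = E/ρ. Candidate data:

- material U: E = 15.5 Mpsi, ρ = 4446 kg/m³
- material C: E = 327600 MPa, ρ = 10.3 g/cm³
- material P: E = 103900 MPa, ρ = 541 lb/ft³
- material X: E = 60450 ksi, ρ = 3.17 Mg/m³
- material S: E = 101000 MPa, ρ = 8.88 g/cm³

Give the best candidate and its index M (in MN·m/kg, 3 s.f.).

Convert each candidate to consistent units, then evaluate M:
  material U: E = 106.9 GPa, ρ = 4446 kg/m³
  material C: E = 327.6 GPa, ρ = 10300 kg/m³
  material P: E = 103.9 GPa, ρ = 8666 kg/m³
  material X: E = 416.8 GPa, ρ = 3170 kg/m³
  material S: E = 101.0 GPa, ρ = 8880 kg/m³
  material X: M = 131 MN·m/kg
  material C: M = 31.8 MN·m/kg
  material U: M = 24.0 MN·m/kg
  material P: M = 12.0 MN·m/kg
  material S: M = 11.4 MN·m/kg
Material X ranks first.

material X, M = 131 MN·m/kg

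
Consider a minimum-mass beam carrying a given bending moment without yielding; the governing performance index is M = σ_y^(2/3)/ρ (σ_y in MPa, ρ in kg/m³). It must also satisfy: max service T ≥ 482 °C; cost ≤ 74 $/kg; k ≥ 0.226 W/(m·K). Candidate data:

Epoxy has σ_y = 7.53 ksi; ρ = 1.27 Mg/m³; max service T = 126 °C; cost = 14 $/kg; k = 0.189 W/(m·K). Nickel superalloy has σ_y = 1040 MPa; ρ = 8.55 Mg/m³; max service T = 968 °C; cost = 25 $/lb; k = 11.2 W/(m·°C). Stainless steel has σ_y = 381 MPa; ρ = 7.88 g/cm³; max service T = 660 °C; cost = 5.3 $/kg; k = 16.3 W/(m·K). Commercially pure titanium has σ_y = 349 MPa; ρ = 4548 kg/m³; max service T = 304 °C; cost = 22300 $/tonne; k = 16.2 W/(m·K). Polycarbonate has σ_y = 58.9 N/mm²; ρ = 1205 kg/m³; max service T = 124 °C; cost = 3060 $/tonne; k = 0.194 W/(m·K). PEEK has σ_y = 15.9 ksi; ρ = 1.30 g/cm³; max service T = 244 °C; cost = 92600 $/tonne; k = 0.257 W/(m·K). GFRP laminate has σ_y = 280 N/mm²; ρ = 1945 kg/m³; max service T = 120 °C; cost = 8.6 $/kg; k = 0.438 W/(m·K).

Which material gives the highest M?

Screen on constraints: max service T ≥ 482 °C; cost ≤ 74 $/kg; k ≥ 0.226 W/(m·K). Survivors: nickel superalloy, stainless steel.
After converting to SI:
  nickel superalloy: σ_y = 1040 MPa, ρ = 8550 kg/m³
  stainless steel: σ_y = 381.0 MPa, ρ = 7880 kg/m³
  nickel superalloy: M = 12.0×10⁻³
  stainless steel: M = 6.67×10⁻³
The maximum is for nickel superalloy.

nickel superalloy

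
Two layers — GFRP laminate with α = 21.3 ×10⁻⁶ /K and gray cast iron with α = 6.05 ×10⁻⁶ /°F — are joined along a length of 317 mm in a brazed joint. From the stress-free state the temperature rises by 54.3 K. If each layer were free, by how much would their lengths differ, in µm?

gray cast iron: α = 6.05×10⁻⁶/°F × 9/5 = 10.9×10⁻⁶/K.
Δα = |21.3 − 10.9|×10⁻⁶/K = 10.4×10⁻⁶/K.
ΔL_mismatch = Δα·L·ΔT = 10.4×10⁻⁶ × 317.0 mm × 54.3 K = 179 µm.

179 µm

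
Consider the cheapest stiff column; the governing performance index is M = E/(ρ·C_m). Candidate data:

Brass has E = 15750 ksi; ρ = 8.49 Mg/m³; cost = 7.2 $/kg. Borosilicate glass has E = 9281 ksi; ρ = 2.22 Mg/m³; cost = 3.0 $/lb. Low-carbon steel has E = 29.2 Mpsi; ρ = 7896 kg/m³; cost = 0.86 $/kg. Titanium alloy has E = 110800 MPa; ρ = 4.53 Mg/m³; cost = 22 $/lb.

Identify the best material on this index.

Putting every candidate on a common basis:
  brass: E = 108.6 GPa, ρ = 8490 kg/m³, cost = 7.200 $/kg
  borosilicate glass: E = 63.99 GPa, ρ = 2220 kg/m³, cost = 6.614 $/kg
  low-carbon steel: E = 201.3 GPa, ρ = 7896 kg/m³, cost = 0.8600 $/kg
  titanium alloy: E = 110.8 GPa, ρ = 4530 kg/m³, cost = 48.50 $/kg
  low-carbon steel: M = 29.6 MN·m per $
  borosilicate glass: M = 4.36 MN·m per $
  brass: M = 1.78 MN·m per $
  titanium alloy: M = 0.504 MN·m per $
Highest index: low-carbon steel.

low-carbon steel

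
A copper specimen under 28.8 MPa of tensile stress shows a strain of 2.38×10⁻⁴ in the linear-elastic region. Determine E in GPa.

121 GPa

E = σ/ε = 28.8 MPa / 2.38×10⁻⁴ = 121000 MPa = 121 GPa.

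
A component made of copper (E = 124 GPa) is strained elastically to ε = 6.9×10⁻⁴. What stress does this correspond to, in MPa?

σ = E·ε = 124000 MPa × 6.9×10⁻⁴ = 85.6 MPa.

85.6 MPa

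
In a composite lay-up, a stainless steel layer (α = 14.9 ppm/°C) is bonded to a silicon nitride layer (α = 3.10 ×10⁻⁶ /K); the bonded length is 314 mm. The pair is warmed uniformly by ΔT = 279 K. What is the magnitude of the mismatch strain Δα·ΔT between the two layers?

Δα = |14.9 − 3.10|×10⁻⁶/K = 11.8×10⁻⁶/K.
Mismatch strain = Δα·ΔT = 11.8×10⁻⁶ × 279.0 = 3.29×10⁻³.

3.29×10⁻³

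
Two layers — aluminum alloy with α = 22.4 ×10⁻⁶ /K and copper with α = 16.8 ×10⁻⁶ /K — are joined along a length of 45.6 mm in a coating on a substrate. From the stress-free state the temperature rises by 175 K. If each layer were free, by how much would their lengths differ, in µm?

44.7 µm

Δα = |22.4 − 16.8|×10⁻⁶/K = 5.60×10⁻⁶/K.
ΔL_mismatch = Δα·L·ΔT = 5.60×10⁻⁶ × 45.6 mm × 175.0 K = 44.7 µm.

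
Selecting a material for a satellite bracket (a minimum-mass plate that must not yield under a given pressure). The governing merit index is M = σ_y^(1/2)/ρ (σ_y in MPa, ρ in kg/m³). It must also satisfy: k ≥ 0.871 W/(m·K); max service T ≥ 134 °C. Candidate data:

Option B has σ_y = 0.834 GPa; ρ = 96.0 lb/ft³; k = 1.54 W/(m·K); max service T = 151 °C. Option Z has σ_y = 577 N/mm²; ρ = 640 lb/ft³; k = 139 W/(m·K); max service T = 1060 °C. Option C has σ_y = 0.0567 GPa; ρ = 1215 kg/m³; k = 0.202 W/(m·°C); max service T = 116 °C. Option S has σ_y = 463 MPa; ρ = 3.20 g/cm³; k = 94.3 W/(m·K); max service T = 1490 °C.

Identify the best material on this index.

Screen on constraints: k ≥ 0.871 W/(m·K); max service T ≥ 134 °C. Survivors: option B, option Z, option S.
Normalizing units and computing the index:
  option B: σ_y = 834.0 MPa, ρ = 1538 kg/m³
  option Z: σ_y = 577.0 MPa, ρ = 10250 kg/m³
  option S: σ_y = 463.0 MPa, ρ = 3200 kg/m³
  option B: M = 18.8×10⁻³
  option S: M = 6.72×10⁻³
  option Z: M = 2.34×10⁻³
Option B has the largest M.

option B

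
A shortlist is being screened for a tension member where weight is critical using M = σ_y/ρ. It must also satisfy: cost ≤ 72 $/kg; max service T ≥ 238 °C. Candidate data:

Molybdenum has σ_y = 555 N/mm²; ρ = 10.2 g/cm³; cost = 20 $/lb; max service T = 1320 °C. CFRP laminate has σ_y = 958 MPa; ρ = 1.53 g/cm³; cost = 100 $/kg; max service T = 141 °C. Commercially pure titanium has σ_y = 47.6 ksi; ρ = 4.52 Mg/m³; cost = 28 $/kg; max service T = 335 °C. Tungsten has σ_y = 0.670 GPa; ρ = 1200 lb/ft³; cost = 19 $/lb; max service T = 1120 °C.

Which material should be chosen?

commercially pure titanium

Screen on constraints: cost ≤ 72 $/kg; max service T ≥ 238 °C. Survivors: molybdenum, commercially pure titanium, tungsten.
Convert each candidate to consistent units, then evaluate M:
  molybdenum: σ_y = 555.0 MPa, ρ = 10200 kg/m³
  commercially pure titanium: σ_y = 328.2 MPa, ρ = 4520 kg/m³
  tungsten: σ_y = 670.0 MPa, ρ = 19220 kg/m³
  commercially pure titanium: M = 72.6 kN·m/kg
  molybdenum: M = 54.4 kN·m/kg
  tungsten: M = 34.9 kN·m/kg
The maximum is for commercially pure titanium.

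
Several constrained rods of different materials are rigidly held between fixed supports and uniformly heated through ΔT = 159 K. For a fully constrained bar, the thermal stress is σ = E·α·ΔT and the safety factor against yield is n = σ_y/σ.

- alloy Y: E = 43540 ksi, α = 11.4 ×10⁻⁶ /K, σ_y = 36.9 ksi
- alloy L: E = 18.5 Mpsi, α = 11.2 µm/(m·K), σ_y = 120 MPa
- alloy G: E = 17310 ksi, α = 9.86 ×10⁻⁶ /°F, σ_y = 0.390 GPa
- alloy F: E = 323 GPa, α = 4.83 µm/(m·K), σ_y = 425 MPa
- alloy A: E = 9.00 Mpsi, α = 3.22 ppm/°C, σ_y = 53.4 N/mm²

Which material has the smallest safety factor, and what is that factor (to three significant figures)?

alloy Y, n = 0.468

In consistent units (E in GPa, α in ×10⁻⁶/K, σ_y in MPa):
  alloy Y: E = 300.2, α = 11.4, σ_y = 254.4 → σ = 544 MPa, n = 0.468
  alloy L: E = 127.6, α = 11.2, σ_y = 120.0 → σ = 227 MPa, n = 0.528
  alloy G: E = 119.3, α = 17.7, σ_y = 390.0 → σ = 337 MPa, n = 1.16
  alloy F: E = 323.0, α = 4.83, σ_y = 425.0 → σ = 248 MPa, n = 1.71
  alloy A: E = 62.05, α = 3.22, σ_y = 53.40 → σ = 31.8 MPa, n = 1.68
Smallest n: alloy Y with n = 0.468.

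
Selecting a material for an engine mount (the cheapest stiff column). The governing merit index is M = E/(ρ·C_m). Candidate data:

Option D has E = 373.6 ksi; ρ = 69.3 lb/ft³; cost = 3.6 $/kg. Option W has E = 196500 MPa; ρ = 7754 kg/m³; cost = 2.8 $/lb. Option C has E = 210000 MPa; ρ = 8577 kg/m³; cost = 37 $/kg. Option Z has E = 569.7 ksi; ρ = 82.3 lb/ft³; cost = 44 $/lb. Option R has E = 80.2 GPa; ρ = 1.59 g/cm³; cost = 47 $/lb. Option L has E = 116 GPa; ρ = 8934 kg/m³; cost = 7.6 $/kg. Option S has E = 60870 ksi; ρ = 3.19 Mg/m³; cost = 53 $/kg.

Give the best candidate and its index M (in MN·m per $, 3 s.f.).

Putting every candidate on a common basis:
  option D: E = 2.576 GPa, ρ = 1110 kg/m³, cost = 3.600 $/kg
  option W: E = 196.5 GPa, ρ = 7754 kg/m³, cost = 6.173 $/kg
  option C: E = 210.0 GPa, ρ = 8577 kg/m³, cost = 37.00 $/kg
  option Z: E = 3.928 GPa, ρ = 1318 kg/m³, cost = 97.00 $/kg
  option R: E = 80.20 GPa, ρ = 1590 kg/m³, cost = 103.6 $/kg
  option L: E = 116.0 GPa, ρ = 8934 kg/m³, cost = 7.600 $/kg
  option S: E = 419.7 GPa, ρ = 3190 kg/m³, cost = 53.00 $/kg
  option W: M = 4.11 MN·m per $
  option S: M = 2.48 MN·m per $
  option L: M = 1.71 MN·m per $
  option C: M = 0.662 MN·m per $
  option D: M = 0.645 MN·m per $
  option R: M = 0.487 MN·m per $
  option Z: M = 0.0307 MN·m per $
Highest index: option W.

option W, M = 4.11 MN·m per $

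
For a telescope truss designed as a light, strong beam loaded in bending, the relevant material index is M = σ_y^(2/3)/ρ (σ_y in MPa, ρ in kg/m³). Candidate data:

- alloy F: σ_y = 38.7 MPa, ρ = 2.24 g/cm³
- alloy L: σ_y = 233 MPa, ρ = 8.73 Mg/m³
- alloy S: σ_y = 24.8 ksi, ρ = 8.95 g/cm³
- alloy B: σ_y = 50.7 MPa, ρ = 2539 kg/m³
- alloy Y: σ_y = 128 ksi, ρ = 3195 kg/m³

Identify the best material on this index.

After converting to SI:
  alloy F: σ_y = 38.70 MPa, ρ = 2240 kg/m³
  alloy L: σ_y = 233.0 MPa, ρ = 8730 kg/m³
  alloy S: σ_y = 171.0 MPa, ρ = 8950 kg/m³
  alloy B: σ_y = 50.70 MPa, ρ = 2539 kg/m³
  alloy Y: σ_y = 882.5 MPa, ρ = 3195 kg/m³
  alloy Y: M = 28.8×10⁻³
  alloy B: M = 5.40×10⁻³
  alloy F: M = 5.11×10⁻³
  alloy L: M = 4.34×10⁻³
  alloy S: M = 3.44×10⁻³
Highest index: alloy Y.

alloy Y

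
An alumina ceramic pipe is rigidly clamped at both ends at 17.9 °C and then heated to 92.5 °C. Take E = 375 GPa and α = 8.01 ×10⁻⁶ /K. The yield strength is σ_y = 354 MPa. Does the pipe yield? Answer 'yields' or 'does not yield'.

ΔT = 74.60 K. Constrained thermal stress σ = E·α·ΔT = 375.0×10³ MPa × 8.01×10⁻⁶ × 74.60 = 224 MPa (compressive).
Compare to σ_y = 354 MPa: σ < σ_y, so it does not yield.

does not yield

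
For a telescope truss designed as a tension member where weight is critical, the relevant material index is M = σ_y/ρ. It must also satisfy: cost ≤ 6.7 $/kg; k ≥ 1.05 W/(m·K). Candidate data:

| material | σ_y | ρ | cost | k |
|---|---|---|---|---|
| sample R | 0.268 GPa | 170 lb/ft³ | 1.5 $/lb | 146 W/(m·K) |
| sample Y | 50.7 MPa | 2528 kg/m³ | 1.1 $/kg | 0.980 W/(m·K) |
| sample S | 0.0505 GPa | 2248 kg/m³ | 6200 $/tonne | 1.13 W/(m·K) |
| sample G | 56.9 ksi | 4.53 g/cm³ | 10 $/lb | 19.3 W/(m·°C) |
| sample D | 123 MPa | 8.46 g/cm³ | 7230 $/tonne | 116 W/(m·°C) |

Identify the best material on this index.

sample R

Screen on constraints: cost ≤ 6.7 $/kg; k ≥ 1.05 W/(m·K). Survivors: sample R, sample S.
Normalizing units and computing the index:
  sample R: σ_y = 268.0 MPa, ρ = 2723 kg/m³
  sample S: σ_y = 50.50 MPa, ρ = 2248 kg/m³
  sample R: M = 98.4 kN·m/kg
  sample S: M = 22.5 kN·m/kg
Sample R ranks first.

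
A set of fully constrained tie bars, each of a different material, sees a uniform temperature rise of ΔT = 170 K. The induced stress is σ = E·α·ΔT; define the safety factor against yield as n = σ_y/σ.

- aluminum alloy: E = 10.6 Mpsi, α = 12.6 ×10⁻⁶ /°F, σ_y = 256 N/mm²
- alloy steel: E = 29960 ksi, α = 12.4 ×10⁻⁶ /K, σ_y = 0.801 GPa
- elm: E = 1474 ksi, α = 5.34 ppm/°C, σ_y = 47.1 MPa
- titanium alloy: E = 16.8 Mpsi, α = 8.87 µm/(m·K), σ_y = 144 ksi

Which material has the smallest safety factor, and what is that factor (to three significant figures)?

Converting E to GPa, α to ×10⁻⁶/K, σ_y to MPa, then σ and n for each:
  aluminum alloy: E = 73.08, α = 22.7, σ_y = 256.0 → σ = 282 MPa, n = 0.908
  alloy steel: E = 206.6, α = 12.4, σ_y = 801.0 → σ = 435 MPa, n = 1.84
  elm: E = 10.16, α = 5.34, σ_y = 47.10 → σ = 9.23 MPa, n = 5.11
  titanium alloy: E = 115.8, α = 8.87, σ_y = 992.8 → σ = 175 MPa, n = 5.68
Aluminum alloy has the lowest safety factor, n = 0.908.

aluminum alloy, n = 0.908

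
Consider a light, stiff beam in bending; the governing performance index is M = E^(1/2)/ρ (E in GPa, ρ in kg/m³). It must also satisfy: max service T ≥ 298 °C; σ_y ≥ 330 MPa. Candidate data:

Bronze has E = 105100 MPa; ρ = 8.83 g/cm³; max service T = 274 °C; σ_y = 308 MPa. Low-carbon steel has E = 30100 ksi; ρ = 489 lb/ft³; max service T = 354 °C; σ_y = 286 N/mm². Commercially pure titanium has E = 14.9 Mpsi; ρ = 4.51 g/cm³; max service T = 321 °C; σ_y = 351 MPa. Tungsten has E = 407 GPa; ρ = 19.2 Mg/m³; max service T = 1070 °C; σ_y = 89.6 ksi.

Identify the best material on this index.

Screen on constraints: max service T ≥ 298 °C; σ_y ≥ 330 MPa. Survivors: commercially pure titanium, tungsten.
Normalizing units and computing the index:
  commercially pure titanium: E = 102.7 GPa, ρ = 4510 kg/m³
  tungsten: E = 407.0 GPa, ρ = 19200 kg/m³
  commercially pure titanium: M = 2.25×10⁻³
  tungsten: M = 1.05×10⁻³
Commercially pure titanium has the largest M.

commercially pure titanium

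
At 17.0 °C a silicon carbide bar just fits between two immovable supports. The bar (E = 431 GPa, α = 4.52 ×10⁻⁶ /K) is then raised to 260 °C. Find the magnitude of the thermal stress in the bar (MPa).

ΔT = 243.0 K. Constrained thermal stress σ = E·α·ΔT = 431.0×10³ MPa × 4.52×10⁻⁶ × 243.0 = 473 MPa (compressive).

473 MPa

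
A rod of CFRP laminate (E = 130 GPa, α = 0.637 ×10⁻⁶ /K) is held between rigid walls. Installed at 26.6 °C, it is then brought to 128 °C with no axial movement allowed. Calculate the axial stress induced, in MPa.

ΔT = 101.4 K. Constrained thermal stress σ = E·α·ΔT = 130.0×10³ MPa × 0.637×10⁻⁶ × 101.4 = 8.40 MPa (compressive).

8.40 MPa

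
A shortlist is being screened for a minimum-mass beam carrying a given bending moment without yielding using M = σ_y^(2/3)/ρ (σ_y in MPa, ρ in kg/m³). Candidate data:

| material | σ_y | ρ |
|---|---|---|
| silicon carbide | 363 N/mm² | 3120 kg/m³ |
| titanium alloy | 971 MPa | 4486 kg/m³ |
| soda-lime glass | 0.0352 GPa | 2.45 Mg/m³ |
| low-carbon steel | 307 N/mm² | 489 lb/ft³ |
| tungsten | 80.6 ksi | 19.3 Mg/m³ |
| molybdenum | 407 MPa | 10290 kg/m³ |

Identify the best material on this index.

titanium alloy

Normalizing units and computing the index:
  silicon carbide: σ_y = 363.0 MPa, ρ = 3120 kg/m³
  titanium alloy: σ_y = 971.0 MPa, ρ = 4486 kg/m³
  soda-lime glass: σ_y = 35.20 MPa, ρ = 2450 kg/m³
  low-carbon steel: σ_y = 307.0 MPa, ρ = 7833 kg/m³
  tungsten: σ_y = 555.7 MPa, ρ = 19300 kg/m³
  molybdenum: σ_y = 407.0 MPa, ρ = 10290 kg/m³
  titanium alloy: M = 21.9×10⁻³
  silicon carbide: M = 16.3×10⁻³
  low-carbon steel: M = 5.81×10⁻³
  molybdenum: M = 5.34×10⁻³
  soda-lime glass: M = 4.38×10⁻³
  tungsten: M = 3.50×10⁻³
The maximum is for titanium alloy.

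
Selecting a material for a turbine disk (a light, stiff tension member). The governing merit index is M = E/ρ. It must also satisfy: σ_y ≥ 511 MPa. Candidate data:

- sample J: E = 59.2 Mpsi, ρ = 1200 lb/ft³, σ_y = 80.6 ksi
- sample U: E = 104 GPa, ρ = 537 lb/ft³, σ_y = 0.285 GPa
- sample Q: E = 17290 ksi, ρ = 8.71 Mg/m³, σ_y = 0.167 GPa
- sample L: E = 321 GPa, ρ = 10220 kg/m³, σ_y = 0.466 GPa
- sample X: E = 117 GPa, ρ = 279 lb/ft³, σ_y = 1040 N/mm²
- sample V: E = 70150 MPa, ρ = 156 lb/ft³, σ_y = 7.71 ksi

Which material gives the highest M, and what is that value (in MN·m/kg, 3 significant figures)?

sample X, M = 26.2 MN·m/kg

Screen on constraints: σ_y ≥ 511 MPa. Survivors: sample J, sample X.
Putting every candidate on a common basis:
  sample J: E = 408.2 GPa, ρ = 19220 kg/m³
  sample X: E = 117.0 GPa, ρ = 4469 kg/m³
  sample X: M = 26.2 MN·m/kg
  sample J: M = 21.2 MN·m/kg
Sample X has the largest M.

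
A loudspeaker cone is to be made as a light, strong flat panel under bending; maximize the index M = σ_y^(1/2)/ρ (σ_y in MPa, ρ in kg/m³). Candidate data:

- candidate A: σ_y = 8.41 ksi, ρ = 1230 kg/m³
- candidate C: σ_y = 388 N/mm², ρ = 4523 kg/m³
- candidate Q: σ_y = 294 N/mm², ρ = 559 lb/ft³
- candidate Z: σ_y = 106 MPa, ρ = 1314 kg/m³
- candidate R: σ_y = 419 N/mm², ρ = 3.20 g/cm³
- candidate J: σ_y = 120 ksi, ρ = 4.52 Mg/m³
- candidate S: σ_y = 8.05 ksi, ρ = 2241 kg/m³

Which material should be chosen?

candidate Z

Convert each candidate to consistent units, then evaluate M:
  candidate A: σ_y = 57.98 MPa, ρ = 1230 kg/m³
  candidate C: σ_y = 388.0 MPa, ρ = 4523 kg/m³
  candidate Q: σ_y = 294.0 MPa, ρ = 8954 kg/m³
  candidate Z: σ_y = 106.0 MPa, ρ = 1314 kg/m³
  candidate R: σ_y = 419.0 MPa, ρ = 3200 kg/m³
  candidate J: σ_y = 827.4 MPa, ρ = 4520 kg/m³
  candidate S: σ_y = 55.50 MPa, ρ = 2241 kg/m³
  candidate Z: M = 7.84×10⁻³
  candidate R: M = 6.40×10⁻³
  candidate J: M = 6.36×10⁻³
  candidate A: M = 6.19×10⁻³
  candidate C: M = 4.36×10⁻³
  candidate S: M = 3.32×10⁻³
  candidate Q: M = 1.91×10⁻³
The maximum is for candidate Z.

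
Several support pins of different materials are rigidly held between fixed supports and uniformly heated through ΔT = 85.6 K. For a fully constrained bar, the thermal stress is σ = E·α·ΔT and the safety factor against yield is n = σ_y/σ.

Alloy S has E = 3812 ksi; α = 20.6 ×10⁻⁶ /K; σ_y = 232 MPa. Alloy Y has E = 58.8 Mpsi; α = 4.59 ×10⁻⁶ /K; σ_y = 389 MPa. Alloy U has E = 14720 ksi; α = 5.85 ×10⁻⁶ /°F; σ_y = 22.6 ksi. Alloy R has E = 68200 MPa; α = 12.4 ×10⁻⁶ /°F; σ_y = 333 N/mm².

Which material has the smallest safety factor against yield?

Per material, after unit conversion:
  alloy S: E = 26.28, α = 20.6, σ_y = 232.0 → σ = 46.3 MPa, n = 5.01
  alloy Y: E = 405.4, α = 4.59, σ_y = 389.0 → σ = 159 MPa, n = 2.44
  alloy U: E = 101.5, α = 10.5, σ_y = 155.8 → σ = 91.5 MPa, n = 1.70
  alloy R: E = 68.20, α = 22.3, σ_y = 333.0 → σ = 130 MPa, n = 2.56
The minimum is alloy U at n = 1.70.

alloy U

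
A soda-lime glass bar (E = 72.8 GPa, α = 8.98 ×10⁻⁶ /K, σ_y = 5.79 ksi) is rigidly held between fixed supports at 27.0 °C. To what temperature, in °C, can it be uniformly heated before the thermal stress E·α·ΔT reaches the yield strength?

88.1 °C

σ_y = 5.79 ksi = 39.92 MPa.
E·α·ΔT = 39.92 MPa ⇒ ΔT = 39.92 / (72.80×10³ × 8.98×10⁻⁶) = 61.06 K.
T = 27.0 + 61.06 = 88.06 °C.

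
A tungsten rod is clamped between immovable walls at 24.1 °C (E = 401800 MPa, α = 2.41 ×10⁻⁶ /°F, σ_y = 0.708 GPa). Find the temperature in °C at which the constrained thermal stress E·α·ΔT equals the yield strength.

430 °C

E = 401800 MPa = 401.8 GPa.
α = 2.41×10⁻⁶/°F × 9/5 = 4.34×10⁻⁶/K.
σ_y = 0.708 GPa = 708.0 MPa.
E·α·ΔT = 708.0 MPa ⇒ ΔT = 708.0 / (401.8×10³ × 4.34×10⁻⁶) = 406.2 K.
T = 24.1 + 406.2 = 430.3 °C.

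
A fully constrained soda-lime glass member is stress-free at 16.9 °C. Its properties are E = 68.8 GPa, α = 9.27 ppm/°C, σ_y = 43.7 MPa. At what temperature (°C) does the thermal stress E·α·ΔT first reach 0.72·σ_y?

66.2 °C

E·α·ΔT = 31.46 MPa ⇒ ΔT = 31.46 / (68.80×10³ × 9.27×10⁻⁶) = 49.33 K.
T = 16.9 + 49.33 = 66.23 °C.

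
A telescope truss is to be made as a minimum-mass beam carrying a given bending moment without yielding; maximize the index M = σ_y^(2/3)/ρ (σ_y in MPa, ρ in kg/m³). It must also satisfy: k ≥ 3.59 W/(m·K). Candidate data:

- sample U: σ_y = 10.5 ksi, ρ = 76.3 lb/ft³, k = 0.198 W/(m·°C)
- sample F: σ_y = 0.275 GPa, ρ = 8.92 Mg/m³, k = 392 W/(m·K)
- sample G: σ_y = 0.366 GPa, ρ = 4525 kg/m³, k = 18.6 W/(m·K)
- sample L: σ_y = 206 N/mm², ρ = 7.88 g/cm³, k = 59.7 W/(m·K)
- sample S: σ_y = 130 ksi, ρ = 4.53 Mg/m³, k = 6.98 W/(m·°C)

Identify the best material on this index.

Screen on constraints: k ≥ 3.59 W/(m·K). Survivors: sample F, sample G, sample L, sample S.
Convert each candidate to consistent units, then evaluate M:
  sample F: σ_y = 275.0 MPa, ρ = 8920 kg/m³
  sample G: σ_y = 366.0 MPa, ρ = 4525 kg/m³
  sample L: σ_y = 206.0 MPa, ρ = 7880 kg/m³
  sample S: σ_y = 896.3 MPa, ρ = 4530 kg/m³
  sample S: M = 20.5×10⁻³
  sample G: M = 11.3×10⁻³
  sample F: M = 4.74×10⁻³
  sample L: M = 4.43×10⁻³
The maximum is for sample S.

sample S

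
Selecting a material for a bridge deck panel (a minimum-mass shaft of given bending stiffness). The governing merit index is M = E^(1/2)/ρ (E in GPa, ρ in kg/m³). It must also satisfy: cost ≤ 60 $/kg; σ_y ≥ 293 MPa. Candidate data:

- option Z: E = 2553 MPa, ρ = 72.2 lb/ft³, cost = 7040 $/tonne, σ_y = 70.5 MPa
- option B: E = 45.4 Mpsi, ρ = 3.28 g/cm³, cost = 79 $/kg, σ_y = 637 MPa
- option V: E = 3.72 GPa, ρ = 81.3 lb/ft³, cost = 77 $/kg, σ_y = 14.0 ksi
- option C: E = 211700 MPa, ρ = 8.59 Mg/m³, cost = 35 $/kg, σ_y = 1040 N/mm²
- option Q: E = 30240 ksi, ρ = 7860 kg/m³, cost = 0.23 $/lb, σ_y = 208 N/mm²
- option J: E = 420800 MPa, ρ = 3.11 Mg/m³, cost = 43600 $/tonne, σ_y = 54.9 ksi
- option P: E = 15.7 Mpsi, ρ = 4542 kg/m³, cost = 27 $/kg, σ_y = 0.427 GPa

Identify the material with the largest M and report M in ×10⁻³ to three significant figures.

option J, M = 6.60×10⁻³

Screen on constraints: cost ≤ 60 $/kg; σ_y ≥ 293 MPa. Survivors: option C, option J, option P.
Putting every candidate on a common basis:
  option C: E = 211.7 GPa, ρ = 8590 kg/m³
  option J: E = 420.8 GPa, ρ = 3110 kg/m³
  option P: E = 108.2 GPa, ρ = 4542 kg/m³
  option J: M = 6.60×10⁻³
  option P: M = 2.29×10⁻³
  option C: M = 1.69×10⁻³
Option J has the largest M.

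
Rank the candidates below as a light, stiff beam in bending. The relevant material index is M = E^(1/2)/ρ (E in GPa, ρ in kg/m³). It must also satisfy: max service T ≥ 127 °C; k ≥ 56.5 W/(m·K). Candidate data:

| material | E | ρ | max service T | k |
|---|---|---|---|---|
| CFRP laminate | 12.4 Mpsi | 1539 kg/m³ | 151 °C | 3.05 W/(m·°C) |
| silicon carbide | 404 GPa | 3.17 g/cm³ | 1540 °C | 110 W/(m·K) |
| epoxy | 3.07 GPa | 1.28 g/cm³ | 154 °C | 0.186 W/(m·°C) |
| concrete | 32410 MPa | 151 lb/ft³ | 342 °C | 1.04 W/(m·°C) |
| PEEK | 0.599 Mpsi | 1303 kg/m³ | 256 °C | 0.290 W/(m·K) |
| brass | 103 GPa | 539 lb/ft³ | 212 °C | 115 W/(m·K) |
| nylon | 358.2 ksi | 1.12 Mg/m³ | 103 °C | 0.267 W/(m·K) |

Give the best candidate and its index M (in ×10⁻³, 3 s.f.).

silicon carbide, M = 6.34×10⁻³

Screen on constraints: max service T ≥ 127 °C; k ≥ 56.5 W/(m·K). Survivors: silicon carbide, brass.
Normalizing units and computing the index:
  silicon carbide: E = 404.0 GPa, ρ = 3170 kg/m³
  brass: E = 103.0 GPa, ρ = 8634 kg/m³
  silicon carbide: M = 6.34×10⁻³
  brass: M = 1.18×10⁻³
Silicon carbide ranks first.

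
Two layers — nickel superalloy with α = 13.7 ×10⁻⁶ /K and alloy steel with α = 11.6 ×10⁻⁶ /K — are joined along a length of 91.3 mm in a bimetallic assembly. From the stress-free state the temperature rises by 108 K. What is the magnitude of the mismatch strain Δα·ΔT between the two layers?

2.27×10⁻⁴

Δα = |13.7 − 11.6|×10⁻⁶/K = 2.10×10⁻⁶/K.
Mismatch strain = Δα·ΔT = 2.10×10⁻⁶ × 108.0 = 2.27×10⁻⁴.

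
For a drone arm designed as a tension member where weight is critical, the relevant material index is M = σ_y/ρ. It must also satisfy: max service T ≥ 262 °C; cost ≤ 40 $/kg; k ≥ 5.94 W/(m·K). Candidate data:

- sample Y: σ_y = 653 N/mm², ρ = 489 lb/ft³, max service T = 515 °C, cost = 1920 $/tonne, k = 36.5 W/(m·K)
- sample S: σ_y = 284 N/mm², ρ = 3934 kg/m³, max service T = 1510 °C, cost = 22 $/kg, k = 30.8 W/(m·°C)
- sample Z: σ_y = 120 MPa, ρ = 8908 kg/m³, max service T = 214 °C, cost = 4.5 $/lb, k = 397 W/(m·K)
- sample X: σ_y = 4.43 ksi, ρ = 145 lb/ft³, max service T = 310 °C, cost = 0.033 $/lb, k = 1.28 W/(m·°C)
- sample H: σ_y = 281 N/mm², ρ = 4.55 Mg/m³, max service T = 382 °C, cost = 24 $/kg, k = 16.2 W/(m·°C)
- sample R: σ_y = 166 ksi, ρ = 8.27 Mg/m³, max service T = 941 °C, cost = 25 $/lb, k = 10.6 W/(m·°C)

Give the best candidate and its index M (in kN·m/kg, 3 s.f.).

sample Y, M = 83.4 kN·m/kg

Screen on constraints: max service T ≥ 262 °C; cost ≤ 40 $/kg; k ≥ 5.94 W/(m·K). Survivors: sample Y, sample S, sample H.
Normalizing units and computing the index:
  sample Y: σ_y = 653.0 MPa, ρ = 7833 kg/m³
  sample S: σ_y = 284.0 MPa, ρ = 3934 kg/m³
  sample H: σ_y = 281.0 MPa, ρ = 4550 kg/m³
  sample Y: M = 83.4 kN·m/kg
  sample S: M = 72.2 kN·m/kg
  sample H: M = 61.8 kN·m/kg
Sample Y has the largest M.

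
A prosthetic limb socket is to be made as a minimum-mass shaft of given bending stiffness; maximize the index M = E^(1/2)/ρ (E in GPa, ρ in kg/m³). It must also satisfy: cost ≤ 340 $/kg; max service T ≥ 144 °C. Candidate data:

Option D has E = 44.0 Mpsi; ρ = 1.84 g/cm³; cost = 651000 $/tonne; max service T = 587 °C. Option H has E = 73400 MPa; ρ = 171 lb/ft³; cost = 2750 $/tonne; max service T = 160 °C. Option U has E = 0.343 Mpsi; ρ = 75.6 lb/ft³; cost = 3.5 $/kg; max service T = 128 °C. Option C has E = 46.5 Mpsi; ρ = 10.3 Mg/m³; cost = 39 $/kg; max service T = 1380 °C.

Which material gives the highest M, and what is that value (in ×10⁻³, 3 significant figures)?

Screen on constraints: cost ≤ 340 $/kg; max service T ≥ 144 °C. Survivors: option H, option C.
After converting to SI:
  option H: E = 73.40 GPa, ρ = 2739 kg/m³
  option C: E = 320.6 GPa, ρ = 10300 kg/m³
  option H: M = 3.13×10⁻³
  option C: M = 1.74×10⁻³
Option H has the largest M.

option H, M = 3.13×10⁻³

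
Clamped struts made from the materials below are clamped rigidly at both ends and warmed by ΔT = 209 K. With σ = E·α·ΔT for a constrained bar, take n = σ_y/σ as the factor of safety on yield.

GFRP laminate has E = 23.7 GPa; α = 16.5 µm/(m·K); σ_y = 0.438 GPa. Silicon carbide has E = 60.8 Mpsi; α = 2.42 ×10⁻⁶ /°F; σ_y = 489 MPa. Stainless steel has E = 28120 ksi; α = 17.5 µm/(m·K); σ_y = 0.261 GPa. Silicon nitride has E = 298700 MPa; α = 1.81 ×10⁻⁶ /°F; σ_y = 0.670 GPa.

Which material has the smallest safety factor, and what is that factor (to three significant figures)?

stainless steel, n = 0.368

Converting E to GPa, α to ×10⁻⁶/K, σ_y to MPa, then σ and n for each:
  GFRP laminate: E = 23.70, α = 16.5, σ_y = 438.0 → σ = 81.7 MPa, n = 5.36
  silicon carbide: E = 419.2, α = 4.36, σ_y = 489.0 → σ = 382 MPa, n = 1.28
  stainless steel: E = 193.9, α = 17.5, σ_y = 261.0 → σ = 709 MPa, n = 0.368
  silicon nitride: E = 298.7, α = 3.26, σ_y = 670.0 → σ = 203 MPa, n = 3.29
The minimum is stainless steel at n = 0.368.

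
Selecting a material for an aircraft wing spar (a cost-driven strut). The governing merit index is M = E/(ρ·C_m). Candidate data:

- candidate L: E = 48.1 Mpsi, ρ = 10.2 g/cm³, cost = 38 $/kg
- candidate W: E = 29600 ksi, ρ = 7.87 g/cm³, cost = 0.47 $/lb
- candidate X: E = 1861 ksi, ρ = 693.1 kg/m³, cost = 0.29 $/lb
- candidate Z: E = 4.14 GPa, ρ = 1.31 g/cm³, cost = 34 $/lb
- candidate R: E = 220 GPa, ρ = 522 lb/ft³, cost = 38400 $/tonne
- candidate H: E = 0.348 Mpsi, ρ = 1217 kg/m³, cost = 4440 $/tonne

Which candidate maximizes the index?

Putting every candidate on a common basis:
  candidate L: E = 331.6 GPa, ρ = 10200 kg/m³, cost = 38.00 $/kg
  candidate W: E = 204.1 GPa, ρ = 7870 kg/m³, cost = 1.036 $/kg
  candidate X: E = 12.83 GPa, ρ = 693.1 kg/m³, cost = 0.6393 $/kg
  candidate Z: E = 4.140 GPa, ρ = 1310 kg/m³, cost = 74.96 $/kg
  candidate R: E = 220.0 GPa, ρ = 8362 kg/m³, cost = 38.40 $/kg
  candidate H: E = 2.399 GPa, ρ = 1217 kg/m³, cost = 4.440 $/kg
  candidate X: M = 29.0 MN·m per $
  candidate W: M = 25.0 MN·m per $
  candidate L: M = 0.856 MN·m per $
  candidate R: M = 0.685 MN·m per $
  candidate H: M = 0.444 MN·m per $
  candidate Z: M = 0.0422 MN·m per $
Highest index: candidate X.

candidate X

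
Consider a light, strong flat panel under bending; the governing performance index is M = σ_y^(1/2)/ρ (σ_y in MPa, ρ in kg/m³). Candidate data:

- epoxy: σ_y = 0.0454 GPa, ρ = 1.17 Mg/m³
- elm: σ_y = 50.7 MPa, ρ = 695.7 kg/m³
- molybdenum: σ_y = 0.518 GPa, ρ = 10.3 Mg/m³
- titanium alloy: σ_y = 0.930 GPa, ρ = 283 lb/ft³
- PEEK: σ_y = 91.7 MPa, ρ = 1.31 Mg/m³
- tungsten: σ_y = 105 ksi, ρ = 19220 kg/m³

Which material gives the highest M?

Convert each candidate to consistent units, then evaluate M:
  epoxy: σ_y = 45.40 MPa, ρ = 1170 kg/m³
  elm: σ_y = 50.70 MPa, ρ = 695.7 kg/m³
  molybdenum: σ_y = 518.0 MPa, ρ = 10300 kg/m³
  titanium alloy: σ_y = 930.0 MPa, ρ = 4533 kg/m³
  PEEK: σ_y = 91.70 MPa, ρ = 1310 kg/m³
  tungsten: σ_y = 723.9 MPa, ρ = 19220 kg/m³
  elm: M = 10.2×10⁻³
  PEEK: M = 7.31×10⁻³
  titanium alloy: M = 6.73×10⁻³
  epoxy: M = 5.76×10⁻³
  molybdenum: M = 2.21×10⁻³
  tungsten: M = 1.40×10⁻³
The maximum is for elm.

elm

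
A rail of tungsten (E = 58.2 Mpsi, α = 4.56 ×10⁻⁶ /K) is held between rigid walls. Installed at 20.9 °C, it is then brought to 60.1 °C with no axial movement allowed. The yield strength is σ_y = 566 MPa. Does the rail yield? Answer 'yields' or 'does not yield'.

E = 58.2 Mpsi = 401.3 GPa.
ΔT = 39.20 K. Constrained thermal stress σ = E·α·ΔT = 401.3×10³ MPa × 4.56×10⁻⁶ × 39.20 = 71.7 MPa (compressive).
Compare to σ_y = 566 MPa: σ < σ_y, so it does not yield.

does not yield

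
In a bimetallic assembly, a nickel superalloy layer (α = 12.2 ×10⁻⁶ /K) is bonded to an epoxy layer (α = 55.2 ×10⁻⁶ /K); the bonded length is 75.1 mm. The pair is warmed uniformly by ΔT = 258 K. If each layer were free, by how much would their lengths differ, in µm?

833 µm

Δα = |12.2 − 55.2|×10⁻⁶/K = 43.0×10⁻⁶/K.
ΔL_mismatch = Δα·L·ΔT = 43.0×10⁻⁶ × 75.1 mm × 258.0 K = 833 µm.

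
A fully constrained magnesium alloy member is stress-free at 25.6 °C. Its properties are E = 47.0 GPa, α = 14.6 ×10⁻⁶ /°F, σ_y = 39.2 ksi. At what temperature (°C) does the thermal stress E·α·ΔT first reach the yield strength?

244 °C

α = 14.6×10⁻⁶/°F × 9/5 = 26.3×10⁻⁶/K.
σ_y = 39.2 ksi = 270.3 MPa.
E·α·ΔT = 270.3 MPa ⇒ ΔT = 270.3 / (47.00×10³ × 26.3×10⁻⁶) = 218.8 K.
T = 25.6 + 218.8 = 244.4 °C.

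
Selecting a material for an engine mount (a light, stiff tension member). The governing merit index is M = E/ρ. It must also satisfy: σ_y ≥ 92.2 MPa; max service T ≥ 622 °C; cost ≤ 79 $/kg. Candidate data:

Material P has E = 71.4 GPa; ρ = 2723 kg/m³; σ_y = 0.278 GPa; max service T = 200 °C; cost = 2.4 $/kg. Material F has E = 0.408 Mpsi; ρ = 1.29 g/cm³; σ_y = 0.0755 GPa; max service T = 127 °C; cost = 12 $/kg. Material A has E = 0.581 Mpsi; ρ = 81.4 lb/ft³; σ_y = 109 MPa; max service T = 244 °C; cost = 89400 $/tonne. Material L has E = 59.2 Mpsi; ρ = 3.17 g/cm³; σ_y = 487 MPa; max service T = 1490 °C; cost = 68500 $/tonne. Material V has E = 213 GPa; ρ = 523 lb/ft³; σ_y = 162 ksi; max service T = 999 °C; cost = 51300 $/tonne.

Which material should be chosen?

material L

Screen on constraints: σ_y ≥ 92.2 MPa; max service T ≥ 622 °C; cost ≤ 79 $/kg. Survivors: material L, material V.
After converting to SI:
  material L: E = 408.2 GPa, ρ = 3170 kg/m³
  material V: E = 213.0 GPa, ρ = 8378 kg/m³
  material L: M = 129 MN·m/kg
  material V: M = 25.4 MN·m/kg
Material L ranks first.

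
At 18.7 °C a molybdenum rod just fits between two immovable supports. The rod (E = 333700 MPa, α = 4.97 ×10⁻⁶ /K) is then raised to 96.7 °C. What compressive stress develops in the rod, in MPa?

129 MPa

E = 333700 MPa = 333.7 GPa.
ΔT = 78.00 K. Constrained thermal stress σ = E·α·ΔT = 333.7×10³ MPa × 4.97×10⁻⁶ × 78.00 = 129 MPa (compressive).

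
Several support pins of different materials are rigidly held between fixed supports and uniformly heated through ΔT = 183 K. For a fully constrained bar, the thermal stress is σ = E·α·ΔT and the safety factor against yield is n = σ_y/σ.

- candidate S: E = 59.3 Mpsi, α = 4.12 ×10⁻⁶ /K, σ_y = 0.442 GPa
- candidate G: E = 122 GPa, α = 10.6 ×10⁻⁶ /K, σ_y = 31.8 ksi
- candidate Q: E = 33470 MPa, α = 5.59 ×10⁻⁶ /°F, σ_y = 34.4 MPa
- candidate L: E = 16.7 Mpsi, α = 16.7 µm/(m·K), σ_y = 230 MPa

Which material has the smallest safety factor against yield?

candidate Q

In consistent units (E in GPa, α in ×10⁻⁶/K, σ_y in MPa):
  candidate S: E = 408.9, α = 4.12, σ_y = 442.0 → σ = 308 MPa, n = 1.43
  candidate G: E = 122.0, α = 10.6, σ_y = 219.3 → σ = 237 MPa, n = 0.926
  candidate Q: E = 33.47, α = 10.1, σ_y = 34.40 → σ = 61.6 MPa, n = 0.558
  candidate L: E = 115.1, α = 16.7, σ_y = 230.0 → σ = 352 MPa, n = 0.654
The minimum is candidate Q at n = 0.558.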